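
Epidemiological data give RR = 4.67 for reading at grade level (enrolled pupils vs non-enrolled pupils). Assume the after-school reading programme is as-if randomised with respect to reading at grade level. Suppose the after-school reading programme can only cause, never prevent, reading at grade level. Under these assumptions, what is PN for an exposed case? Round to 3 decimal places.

PN ≈ 0.786

Under exogeneity and monotonicity, PN = (RR − 1) / RR = 1 − 1/RR.
PN = (4.67 − 1) / 4.67 = 3.67 / 4.67 ≈ 0.7859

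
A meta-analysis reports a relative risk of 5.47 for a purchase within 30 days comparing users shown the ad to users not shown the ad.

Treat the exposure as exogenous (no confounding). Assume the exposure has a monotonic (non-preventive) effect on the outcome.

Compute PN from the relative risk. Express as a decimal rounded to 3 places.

Under exogeneity and monotonicity, PN = (RR − 1) / RR = 1 − 1/RR.
PN = (5.47 − 1) / 5.47 = 4.47 / 5.47 ≈ 0.8172

PN ≈ 0.817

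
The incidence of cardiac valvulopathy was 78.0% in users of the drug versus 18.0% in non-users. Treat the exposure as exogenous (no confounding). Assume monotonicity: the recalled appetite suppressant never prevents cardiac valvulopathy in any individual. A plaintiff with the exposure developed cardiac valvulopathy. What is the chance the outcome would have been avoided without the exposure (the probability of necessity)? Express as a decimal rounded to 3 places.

PN ≈ 0.769

p₁ = 0.78, p₀ = 0.18.
Under exogeneity and monotonicity, PN = (p₁ − p₀) / p₁.
PN = (0.78 − 0.18) / 0.78 = 0.6 / 0.78 ≈ 0.7692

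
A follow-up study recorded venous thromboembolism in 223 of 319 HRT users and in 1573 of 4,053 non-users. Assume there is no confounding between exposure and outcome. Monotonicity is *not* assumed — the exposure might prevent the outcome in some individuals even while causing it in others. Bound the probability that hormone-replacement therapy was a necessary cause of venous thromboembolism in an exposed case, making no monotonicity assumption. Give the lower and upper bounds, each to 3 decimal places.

0.445 ≤ PN ≤ 0.875

p₁ = P(outcome | exposed) = 223/319 = 0.69906
p₀ = P(outcome | unexposed) = 1573/4053 = 0.38811
Under exogeneity alone the bounds on PN are max{0,(p₁−p₀)/p₁} ≤ PN ≤ min{1,(1−p₀)/p₁}.
  lower = (p₁ − p₀)/p₁ = 0.31095 / 0.69906 ≈ 0.4448
  upper = min{1, (1 − p₀)/p₁} = 0.61189 / 0.69906 ≈ 0.8753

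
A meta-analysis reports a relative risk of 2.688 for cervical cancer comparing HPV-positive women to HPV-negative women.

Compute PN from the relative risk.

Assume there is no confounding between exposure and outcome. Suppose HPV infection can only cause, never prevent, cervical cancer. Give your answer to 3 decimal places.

PN ≈ 0.628

Under exogeneity and monotonicity, PN = (RR − 1) / RR = 1 − 1/RR.
PN = (2.688 − 1) / 2.688 = 1.688 / 2.688 ≈ 0.6280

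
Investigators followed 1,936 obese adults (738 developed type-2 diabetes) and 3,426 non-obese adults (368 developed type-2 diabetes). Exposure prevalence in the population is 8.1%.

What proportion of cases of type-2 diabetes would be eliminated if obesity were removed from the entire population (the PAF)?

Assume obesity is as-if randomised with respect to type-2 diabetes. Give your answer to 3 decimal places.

PAF ≈ 0.171

p₁ = P(outcome | exposed) = 738/1936 = 0.3812
p₀ = P(outcome | unexposed) = 368/3426 = 0.10741
Overall risk P(Y=1) = π·p₁ + (1−π)·p₀ = 0.081×0.3812 + 0.919×0.10741 = 0.12959.
Under exogeneity, PAF = [P(Y=1) − p₀] / P(Y=1).
PAF = (0.12959 − 0.10741) / 0.12959 ≈ 0.1711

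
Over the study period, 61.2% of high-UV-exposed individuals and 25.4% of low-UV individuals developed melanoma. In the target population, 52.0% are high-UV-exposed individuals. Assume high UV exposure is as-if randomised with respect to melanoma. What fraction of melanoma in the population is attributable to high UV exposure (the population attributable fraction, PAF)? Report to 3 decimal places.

PAF ≈ 0.423

p₁ = 0.612, p₀ = 0.254.
Overall risk P(Y=1) = π·p₁ + (1−π)·p₀ = 0.52×0.612 + 0.48×0.254 = 0.44016.
Under exogeneity, PAF = [P(Y=1) − p₀] / P(Y=1).
PAF = (0.44016 − 0.254) / 0.44016 ≈ 0.4229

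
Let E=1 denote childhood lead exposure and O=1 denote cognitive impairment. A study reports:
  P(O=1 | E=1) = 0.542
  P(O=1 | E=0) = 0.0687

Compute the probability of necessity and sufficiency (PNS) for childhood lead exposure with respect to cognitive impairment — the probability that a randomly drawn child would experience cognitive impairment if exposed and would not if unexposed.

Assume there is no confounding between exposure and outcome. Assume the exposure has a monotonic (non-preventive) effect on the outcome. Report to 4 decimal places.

PNS ≈ 0.4733

Let p₁ = 0.542, p₀ = 0.0687.
Under exogeneity and monotonicity, PNS = p₁ − p₀.
PNS = 0.542 − 0.0687 = 0.4733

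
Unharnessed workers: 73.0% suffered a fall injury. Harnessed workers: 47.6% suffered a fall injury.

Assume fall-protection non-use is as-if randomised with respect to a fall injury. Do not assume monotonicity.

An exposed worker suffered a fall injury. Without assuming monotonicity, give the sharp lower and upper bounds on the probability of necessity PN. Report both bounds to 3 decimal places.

p₁ = 0.73, p₀ = 0.476.
Under exogeneity alone the bounds on PN are max{0,(p₁−p₀)/p₁} ≤ PN ≤ min{1,(1−p₀)/p₁}.
  lower = (p₁ − p₀)/p₁ = 0.254 / 0.73 ≈ 0.3479
  upper = min{1, (1 − p₀)/p₁} = 0.524 / 0.73 ≈ 0.7178

0.348 ≤ PN ≤ 0.718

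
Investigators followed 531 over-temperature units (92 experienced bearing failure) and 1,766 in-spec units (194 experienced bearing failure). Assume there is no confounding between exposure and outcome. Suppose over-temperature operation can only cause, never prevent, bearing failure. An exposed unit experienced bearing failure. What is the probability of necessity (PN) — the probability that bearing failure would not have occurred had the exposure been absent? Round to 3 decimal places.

p₁ = P(outcome | exposed) = 92/531 = 0.17326
p₀ = P(outcome | unexposed) = 194/1766 = 0.10985
Under exogeneity and monotonicity, PN = (p₁ − p₀) / p₁.
PN = (0.17326 − 0.10985) / 0.17326 = 0.063405 / 0.17326 ≈ 0.3660

PN ≈ 0.366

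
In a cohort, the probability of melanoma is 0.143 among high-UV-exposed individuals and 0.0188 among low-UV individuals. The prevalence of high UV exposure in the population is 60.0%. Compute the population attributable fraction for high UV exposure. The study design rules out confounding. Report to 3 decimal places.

Let p₁ = 0.143, p₀ = 0.0188.
Overall risk P(Y=1) = π·p₁ + (1−π)·p₀ = 0.6×0.143 + 0.4×0.0188 = 0.09332.
Under exogeneity, PAF = [P(Y=1) − p₀] / P(Y=1).
PAF = (0.09332 − 0.0188) / 0.09332 ≈ 0.7985

PAF ≈ 0.799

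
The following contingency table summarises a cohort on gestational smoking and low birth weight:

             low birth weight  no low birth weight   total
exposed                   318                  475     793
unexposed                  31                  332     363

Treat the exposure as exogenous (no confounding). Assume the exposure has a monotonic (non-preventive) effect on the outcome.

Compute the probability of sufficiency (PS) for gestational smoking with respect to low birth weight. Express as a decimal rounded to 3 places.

PS ≈ 0.345

p₁ = P(outcome | exposed) = 318/793 = 0.40101
p₀ = P(outcome | unexposed) = 31/363 = 0.085399
Under exogeneity and monotonicity, PS = (p₁ − p₀)/(1 − p₀).
PS = (0.40101 − 0.085399) / 0.9146 ≈ 0.3451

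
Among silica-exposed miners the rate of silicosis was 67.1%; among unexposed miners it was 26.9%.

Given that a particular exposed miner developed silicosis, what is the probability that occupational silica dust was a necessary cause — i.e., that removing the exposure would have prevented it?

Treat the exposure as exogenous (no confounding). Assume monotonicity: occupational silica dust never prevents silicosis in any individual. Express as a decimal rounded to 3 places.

PN ≈ 0.599

p₁ = 0.671, p₀ = 0.269.
Under exogeneity and monotonicity, PN = (p₁ − p₀) / p₁.
PN = (0.671 − 0.269) / 0.671 = 0.402 / 0.671 ≈ 0.5991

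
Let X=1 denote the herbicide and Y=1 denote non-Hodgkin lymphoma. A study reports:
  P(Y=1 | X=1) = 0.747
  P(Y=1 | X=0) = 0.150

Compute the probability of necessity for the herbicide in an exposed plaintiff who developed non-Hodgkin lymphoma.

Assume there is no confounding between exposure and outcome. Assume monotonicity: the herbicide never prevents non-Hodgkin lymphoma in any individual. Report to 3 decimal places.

PN ≈ 0.799

Let p₁ = 0.747, p₀ = 0.15.
Under exogeneity and monotonicity, PN = (p₁ − p₀) / p₁.
PN = (0.747 − 0.15) / 0.747 = 0.597 / 0.747 ≈ 0.7992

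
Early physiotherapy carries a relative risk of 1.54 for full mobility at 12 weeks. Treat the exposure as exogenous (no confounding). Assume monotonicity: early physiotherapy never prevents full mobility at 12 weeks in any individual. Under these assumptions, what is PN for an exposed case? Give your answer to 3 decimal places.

PN ≈ 0.351

Under exogeneity and monotonicity, PN = (RR − 1) / RR = 1 − 1/RR.
PN = (1.54 − 1) / 1.54 = 0.54 / 1.54 ≈ 0.3506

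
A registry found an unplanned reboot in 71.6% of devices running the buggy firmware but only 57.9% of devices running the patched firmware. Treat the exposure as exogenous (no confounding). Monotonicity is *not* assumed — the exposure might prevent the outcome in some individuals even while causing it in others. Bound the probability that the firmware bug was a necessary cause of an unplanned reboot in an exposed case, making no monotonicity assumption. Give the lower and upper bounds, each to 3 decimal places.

p₁ = 0.716, p₀ = 0.579.
Under exogeneity alone the bounds on PN are max{0,(p₁−p₀)/p₁} ≤ PN ≤ min{1,(1−p₀)/p₁}.
  lower = (p₁ − p₀)/p₁ = 0.137 / 0.716 ≈ 0.1913
  upper = min{1, (1 − p₀)/p₁} = 0.421 / 0.716 ≈ 0.5880

0.191 ≤ PN ≤ 0.588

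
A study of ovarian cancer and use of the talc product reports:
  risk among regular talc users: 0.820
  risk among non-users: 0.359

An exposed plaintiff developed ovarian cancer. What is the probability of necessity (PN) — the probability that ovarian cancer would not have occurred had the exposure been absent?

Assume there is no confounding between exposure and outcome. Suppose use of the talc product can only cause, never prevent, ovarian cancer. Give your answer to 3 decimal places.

Let p₁ = 0.82, p₀ = 0.359.
Under exogeneity and monotonicity, PN = (p₁ − p₀) / p₁.
PN = (0.82 − 0.359) / 0.82 = 0.461 / 0.82 ≈ 0.5622

PN ≈ 0.562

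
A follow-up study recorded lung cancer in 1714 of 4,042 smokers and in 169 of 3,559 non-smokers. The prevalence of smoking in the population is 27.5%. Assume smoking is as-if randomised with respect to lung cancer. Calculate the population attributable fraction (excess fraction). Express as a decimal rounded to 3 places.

PAF ≈ 0.686

p₁ = P(outcome | exposed) = 1714/4042 = 0.42405
p₀ = P(outcome | unexposed) = 169/3559 = 0.047485
Overall risk P(Y=1) = π·p₁ + (1−π)·p₀ = 0.275×0.42405 + 0.725×0.047485 = 0.15104.
Under exogeneity, PAF = [P(Y=1) − p₀] / P(Y=1).
PAF = (0.15104 − 0.047485) / 0.15104 ≈ 0.6856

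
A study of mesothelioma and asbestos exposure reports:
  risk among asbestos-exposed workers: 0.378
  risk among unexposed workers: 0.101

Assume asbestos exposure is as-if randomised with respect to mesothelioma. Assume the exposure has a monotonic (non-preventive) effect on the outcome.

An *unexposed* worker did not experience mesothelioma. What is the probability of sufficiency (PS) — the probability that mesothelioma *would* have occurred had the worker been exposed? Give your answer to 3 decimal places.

PS ≈ 0.308

Let p₁ = 0.378, p₀ = 0.101.
Under exogeneity and monotonicity, PS = (p₁ − p₀) / (1 − p₀).
PS = (0.378 − 0.101) / (1 − 0.101) = 0.277 / 0.899 ≈ 0.3081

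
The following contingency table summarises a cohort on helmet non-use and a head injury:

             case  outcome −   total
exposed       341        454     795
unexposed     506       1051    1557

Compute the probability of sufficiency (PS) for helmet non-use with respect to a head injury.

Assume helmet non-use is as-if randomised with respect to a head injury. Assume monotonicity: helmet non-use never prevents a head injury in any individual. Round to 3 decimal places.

p₁ = P(outcome | exposed) = 341/795 = 0.42893
p₀ = P(outcome | unexposed) = 506/1557 = 0.32498
Under exogeneity and monotonicity, PS = (p₁ − p₀) / (1 − p₀).
PS = (0.42893 − 0.32498) / (1 − 0.32498) = 0.10395 / 0.67502 ≈ 0.1540

PS ≈ 0.154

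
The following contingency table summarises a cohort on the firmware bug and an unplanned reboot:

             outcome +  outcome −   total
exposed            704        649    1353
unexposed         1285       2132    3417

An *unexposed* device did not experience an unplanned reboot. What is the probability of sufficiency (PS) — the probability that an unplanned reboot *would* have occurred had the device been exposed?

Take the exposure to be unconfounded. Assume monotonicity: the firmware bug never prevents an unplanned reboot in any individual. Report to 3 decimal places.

p₁ = P(outcome | exposed) = 704/1353 = 0.52033
p₀ = P(outcome | unexposed) = 1285/3417 = 0.37606
Under exogeneity and monotonicity, PS = (p₁ − p₀)/(1 − p₀).
PS = (0.52033 − 0.37606) / 0.62394 ≈ 0.2312

PS ≈ 0.231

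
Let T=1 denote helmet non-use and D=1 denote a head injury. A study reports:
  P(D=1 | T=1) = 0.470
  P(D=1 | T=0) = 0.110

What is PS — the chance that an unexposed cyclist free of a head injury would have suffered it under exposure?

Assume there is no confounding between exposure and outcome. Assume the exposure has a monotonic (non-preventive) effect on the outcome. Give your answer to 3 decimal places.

PS ≈ 0.404

Let p₁ = 0.47, p₀ = 0.11.
Under exogeneity and monotonicity, PS = (p₁ − p₀) / (1 − p₀).
PS = (0.47 − 0.11) / (1 − 0.11) = 0.36 / 0.89 ≈ 0.4045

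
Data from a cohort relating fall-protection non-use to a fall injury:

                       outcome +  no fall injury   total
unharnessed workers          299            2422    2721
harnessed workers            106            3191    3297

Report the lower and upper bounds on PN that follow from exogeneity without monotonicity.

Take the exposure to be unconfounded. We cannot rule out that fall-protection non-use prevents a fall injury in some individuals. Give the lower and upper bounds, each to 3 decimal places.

p₁ = P(outcome | exposed) = 299/2721 = 0.10989
p₀ = P(outcome | unexposed) = 106/3297 = 0.03215
Under exogeneity alone the bounds on PN are max{0,(p₁−p₀)/p₁} ≤ PN ≤ min{1,(1−p₀)/p₁}.
  lower = (p₁ − p₀)/p₁ = 0.077736 / 0.10989 ≈ 0.7074
  upper = min{1, (1 − p₀)/p₁} = 0.96785 / 0.10989 ≈ 8.8078 → capped at 1

0.707 ≤ PN ≤ 1.000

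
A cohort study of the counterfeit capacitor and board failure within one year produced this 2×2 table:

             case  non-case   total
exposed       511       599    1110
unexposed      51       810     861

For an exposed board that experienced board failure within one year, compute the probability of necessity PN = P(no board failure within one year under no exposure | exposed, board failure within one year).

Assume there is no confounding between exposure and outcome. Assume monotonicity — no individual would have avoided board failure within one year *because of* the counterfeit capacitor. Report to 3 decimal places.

PN ≈ 0.871

p₁ = P(outcome | exposed) = 511/1110 = 0.46036
p₀ = P(outcome | unexposed) = 51/861 = 0.059233
Under exogeneity and monotonicity, PN = (p₁ − p₀)/p₁.
PN = (0.46036 − 0.059233) / 0.46036 ≈ 0.8713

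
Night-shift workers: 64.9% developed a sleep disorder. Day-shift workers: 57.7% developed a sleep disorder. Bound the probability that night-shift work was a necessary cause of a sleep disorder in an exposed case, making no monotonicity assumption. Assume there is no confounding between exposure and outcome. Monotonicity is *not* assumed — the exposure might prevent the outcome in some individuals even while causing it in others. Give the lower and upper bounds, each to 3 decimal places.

p₁ = 0.649, p₀ = 0.577.
Under exogeneity alone the bounds on PN are max{0,(p₁−p₀)/p₁} ≤ PN ≤ min{1,(1−p₀)/p₁}.
  lower = (p₁ − p₀)/p₁ = 0.072 / 0.649 ≈ 0.1109
  upper = min{1, (1 − p₀)/p₁} = 0.423 / 0.649 ≈ 0.6518

0.111 ≤ PN ≤ 0.652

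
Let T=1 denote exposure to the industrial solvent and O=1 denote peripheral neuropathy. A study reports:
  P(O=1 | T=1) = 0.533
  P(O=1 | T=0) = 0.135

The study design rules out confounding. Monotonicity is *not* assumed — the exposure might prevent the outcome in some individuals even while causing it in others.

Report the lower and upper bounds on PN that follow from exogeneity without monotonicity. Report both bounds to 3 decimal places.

Let p₁ = 0.533, p₀ = 0.135.
Under exogeneity alone the bounds on PN are max{0,(p₁−p₀)/p₁} ≤ PN ≤ min{1,(1−p₀)/p₁}.
  lower = (p₁ − p₀)/p₁ = 0.398 / 0.533 ≈ 0.7467
  upper = min{1, (1 − p₀)/p₁} = 0.865 / 0.533 ≈ 1.6229 → capped at 1

0.747 ≤ PN ≤ 1.000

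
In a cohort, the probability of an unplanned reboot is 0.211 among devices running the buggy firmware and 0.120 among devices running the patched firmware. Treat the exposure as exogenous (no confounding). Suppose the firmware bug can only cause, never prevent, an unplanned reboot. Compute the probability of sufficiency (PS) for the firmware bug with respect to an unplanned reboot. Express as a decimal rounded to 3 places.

Let p₁ = 0.211, p₀ = 0.12.
Under exogeneity and monotonicity, PS = (p₁ − p₀) / (1 − p₀).
PS = (0.211 − 0.12) / (1 − 0.12) = 0.091 / 0.88 ≈ 0.1034

PS ≈ 0.103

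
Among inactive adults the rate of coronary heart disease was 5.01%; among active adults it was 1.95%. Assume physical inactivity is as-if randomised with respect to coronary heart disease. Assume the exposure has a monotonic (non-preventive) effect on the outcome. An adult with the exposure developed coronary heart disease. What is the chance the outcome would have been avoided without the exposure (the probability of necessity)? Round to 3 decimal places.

PN ≈ 0.611

p₁ = 0.0501, p₀ = 0.0195.
Under exogeneity and monotonicity, PN = (p₁ − p₀) / p₁.
PN = (0.0501 − 0.0195) / 0.0501 = 0.0306 / 0.0501 ≈ 0.6108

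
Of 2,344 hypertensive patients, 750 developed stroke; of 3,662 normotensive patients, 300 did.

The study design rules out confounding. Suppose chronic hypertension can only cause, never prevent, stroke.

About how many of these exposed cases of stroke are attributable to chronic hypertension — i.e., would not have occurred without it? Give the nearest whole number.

about 558 cases

p₁ = P(outcome | exposed) = 750/2344 = 0.31997
p₀ = P(outcome | unexposed) = 300/3662 = 0.081922
PN = (p₁ − p₀)/p₁ = (0.31997 − 0.081922) / 0.31997 ≈ 0.74397.
Attributable cases ≈ PN × (exposed cases) = 0.74397 × 750 ≈ 557.97.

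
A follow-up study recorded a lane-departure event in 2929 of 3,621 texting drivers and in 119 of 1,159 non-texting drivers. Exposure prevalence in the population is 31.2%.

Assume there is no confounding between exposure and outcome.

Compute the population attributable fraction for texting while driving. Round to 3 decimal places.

PAF ≈ 0.682

p₁ = P(outcome | exposed) = 2929/3621 = 0.80889
p₀ = P(outcome | unexposed) = 119/1159 = 0.10267
Overall risk P(Y=1) = π·p₁ + (1−π)·p₀ = 0.312×0.80889 + 0.688×0.10267 = 0.32301.
Under exogeneity, PAF = [P(Y=1) − p₀] / P(Y=1).
PAF = (0.32301 − 0.10267) / 0.32301 ≈ 0.6821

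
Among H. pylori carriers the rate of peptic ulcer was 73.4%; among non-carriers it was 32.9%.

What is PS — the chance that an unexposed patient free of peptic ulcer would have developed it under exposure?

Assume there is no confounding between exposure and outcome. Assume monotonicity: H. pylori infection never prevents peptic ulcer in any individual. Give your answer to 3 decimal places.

p₁ = 0.734, p₀ = 0.329.
Under exogeneity and monotonicity, PS = (p₁ − p₀) / (1 − p₀).
PS = (0.734 − 0.329) / (1 − 0.329) = 0.405 / 0.671 ≈ 0.6036

PS ≈ 0.604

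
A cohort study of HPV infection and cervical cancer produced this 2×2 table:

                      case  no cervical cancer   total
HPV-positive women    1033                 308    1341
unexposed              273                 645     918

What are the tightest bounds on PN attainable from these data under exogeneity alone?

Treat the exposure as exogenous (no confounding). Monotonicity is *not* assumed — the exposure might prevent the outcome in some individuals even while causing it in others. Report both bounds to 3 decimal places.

p₁ = P(outcome | exposed) = 1033/1341 = 0.77032
p₀ = P(outcome | unexposed) = 273/918 = 0.29739
Under exogeneity alone the bounds on PN are max{0,(p₁−p₀)/p₁} ≤ PN ≤ min{1,(1−p₀)/p₁}.
  lower = (p₁ − p₀)/p₁ = 0.47294 / 0.77032 ≈ 0.6139
  upper = min{1, (1 − p₀)/p₁} = 0.70261 / 0.77032 ≈ 0.9121

0.614 ≤ PN ≤ 0.912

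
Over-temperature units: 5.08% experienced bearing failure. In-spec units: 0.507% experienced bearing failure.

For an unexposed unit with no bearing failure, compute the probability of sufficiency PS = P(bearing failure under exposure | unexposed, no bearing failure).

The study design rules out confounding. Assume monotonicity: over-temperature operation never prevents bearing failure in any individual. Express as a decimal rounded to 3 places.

PS ≈ 0.046

p₁ = 0.0508, p₀ = 0.00507.
Under exogeneity and monotonicity, PS = (p₁ − p₀) / (1 − p₀).
PS = (0.0508 − 0.00507) / (1 − 0.00507) = 0.04573 / 0.99493 ≈ 0.0460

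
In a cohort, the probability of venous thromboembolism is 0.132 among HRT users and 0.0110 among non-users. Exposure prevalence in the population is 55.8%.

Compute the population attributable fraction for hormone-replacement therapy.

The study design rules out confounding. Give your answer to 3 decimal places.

Let p₁ = 0.132, p₀ = 0.011.
Overall risk P(Y=1) = π·p₁ + (1−π)·p₀ = 0.558×0.132 + 0.442×0.011 = 0.078518.
Under exogeneity, PAF = [P(Y=1) − p₀] / P(Y=1).
PAF = (0.078518 − 0.011) / 0.078518 ≈ 0.8599

PAF ≈ 0.860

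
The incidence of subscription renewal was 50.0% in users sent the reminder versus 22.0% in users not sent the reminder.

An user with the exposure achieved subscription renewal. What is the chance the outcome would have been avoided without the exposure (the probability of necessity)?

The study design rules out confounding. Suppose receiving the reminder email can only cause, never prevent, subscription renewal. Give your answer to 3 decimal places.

p₁ = 0.5, p₀ = 0.22.
Under exogeneity and monotonicity, PN = (p₁ − p₀) / p₁.
PN = (0.5 − 0.22) / 0.5 = 0.28 / 0.5 ≈ 0.5600

PN ≈ 0.560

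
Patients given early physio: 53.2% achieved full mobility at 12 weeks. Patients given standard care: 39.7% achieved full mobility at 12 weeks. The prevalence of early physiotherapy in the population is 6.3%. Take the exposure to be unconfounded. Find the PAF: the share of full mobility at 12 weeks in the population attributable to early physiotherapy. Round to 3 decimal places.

PAF ≈ 0.021

p₁ = 0.532, p₀ = 0.397.
Overall risk P(Y=1) = π·p₁ + (1−π)·p₀ = 0.063×0.532 + 0.937×0.397 = 0.40551.
Under exogeneity, PAF = [P(Y=1) − p₀] / P(Y=1).
PAF = (0.40551 − 0.397) / 0.40551 ≈ 0.0210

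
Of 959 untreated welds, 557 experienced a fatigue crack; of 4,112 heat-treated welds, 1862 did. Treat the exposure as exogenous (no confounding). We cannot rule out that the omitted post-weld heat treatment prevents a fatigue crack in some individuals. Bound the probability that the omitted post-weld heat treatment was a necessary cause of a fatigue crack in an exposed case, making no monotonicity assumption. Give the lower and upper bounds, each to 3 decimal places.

0.220 ≤ PN ≤ 0.942

p₁ = P(outcome | exposed) = 557/959 = 0.58081
p₀ = P(outcome | unexposed) = 1862/4112 = 0.45282
Under exogeneity alone the bounds on PN are max{0,(p₁−p₀)/p₁} ≤ PN ≤ min{1,(1−p₀)/p₁}.
  lower = (p₁ − p₀)/p₁ = 0.12799 / 0.58081 ≈ 0.2204
  upper = min{1, (1 − p₀)/p₁} = 0.54718 / 0.58081 ≈ 0.9421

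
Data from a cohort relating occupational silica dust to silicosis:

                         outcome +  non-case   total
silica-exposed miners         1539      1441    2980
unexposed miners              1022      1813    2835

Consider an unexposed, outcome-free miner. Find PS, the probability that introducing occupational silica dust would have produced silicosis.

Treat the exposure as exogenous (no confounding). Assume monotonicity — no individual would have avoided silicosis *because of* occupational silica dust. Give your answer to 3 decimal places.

PS ≈ 0.244

p₁ = P(outcome | exposed) = 1539/2980 = 0.51644
p₀ = P(outcome | unexposed) = 1022/2835 = 0.36049
Under exogeneity and monotonicity, PS = (p₁ − p₀)/(1 − p₀).
PS = (0.51644 − 0.36049) / 0.63951 ≈ 0.2439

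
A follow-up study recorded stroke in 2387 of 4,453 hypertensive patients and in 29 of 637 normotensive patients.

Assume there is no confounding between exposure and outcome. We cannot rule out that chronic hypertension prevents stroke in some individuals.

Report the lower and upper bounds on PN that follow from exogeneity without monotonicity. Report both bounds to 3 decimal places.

0.915 ≤ PN ≤ 1.000

p₁ = P(outcome | exposed) = 2387/4453 = 0.53604
p₀ = P(outcome | unexposed) = 29/637 = 0.045526
Under exogeneity alone the bounds on PN are max{0,(p₁−p₀)/p₁} ≤ PN ≤ min{1,(1−p₀)/p₁}.
  lower = (p₁ − p₀)/p₁ = 0.49052 / 0.53604 ≈ 0.9151
  upper = min{1, (1 − p₀)/p₁} = 0.95447 / 0.53604 ≈ 1.7806 → capped at 1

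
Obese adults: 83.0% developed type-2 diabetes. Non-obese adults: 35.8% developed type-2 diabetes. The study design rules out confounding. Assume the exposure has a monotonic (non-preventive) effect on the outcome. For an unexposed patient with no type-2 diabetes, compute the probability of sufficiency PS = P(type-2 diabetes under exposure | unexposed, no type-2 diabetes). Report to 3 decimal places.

p₁ = 0.83, p₀ = 0.358.
Under exogeneity and monotonicity, PS = (p₁ − p₀) / (1 − p₀).
PS = (0.83 − 0.358) / (1 − 0.358) = 0.472 / 0.642 ≈ 0.7352

PS ≈ 0.735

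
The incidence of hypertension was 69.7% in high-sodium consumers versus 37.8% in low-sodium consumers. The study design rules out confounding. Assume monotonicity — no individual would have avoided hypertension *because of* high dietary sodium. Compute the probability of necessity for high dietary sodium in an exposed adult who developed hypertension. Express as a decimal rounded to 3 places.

PN ≈ 0.458

p₁ = 0.697, p₀ = 0.378.
Under exogeneity and monotonicity, PN = (p₁ − p₀) / p₁.
PN = (0.697 − 0.378) / 0.697 = 0.319 / 0.697 ≈ 0.4577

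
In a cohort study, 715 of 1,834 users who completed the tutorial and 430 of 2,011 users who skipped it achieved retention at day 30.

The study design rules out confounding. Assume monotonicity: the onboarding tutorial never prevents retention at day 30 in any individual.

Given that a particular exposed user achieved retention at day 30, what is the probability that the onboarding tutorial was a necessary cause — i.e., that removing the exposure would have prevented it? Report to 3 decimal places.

p₁ = P(outcome | exposed) = 715/1834 = 0.38986
p₀ = P(outcome | unexposed) = 430/2011 = 0.21382
Under exogeneity and monotonicity, PN = (p₁ − p₀) / p₁.
PN = (0.38986 − 0.21382) / 0.38986 = 0.17603 / 0.38986 ≈ 0.4515

PN ≈ 0.452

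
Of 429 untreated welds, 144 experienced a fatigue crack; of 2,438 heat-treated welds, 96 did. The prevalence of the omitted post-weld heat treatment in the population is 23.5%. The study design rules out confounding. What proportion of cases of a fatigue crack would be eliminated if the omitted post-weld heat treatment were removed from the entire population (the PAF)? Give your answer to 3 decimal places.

p₁ = P(outcome | exposed) = 144/429 = 0.33566
p₀ = P(outcome | unexposed) = 96/2438 = 0.039377
Overall risk P(Y=1) = π·p₁ + (1−π)·p₀ = 0.235×0.33566 + 0.765×0.039377 = 0.109.
Under exogeneity, PAF = [P(Y=1) − p₀] / P(Y=1).
PAF = (0.109 − 0.039377) / 0.109 ≈ 0.6388

PAF ≈ 0.639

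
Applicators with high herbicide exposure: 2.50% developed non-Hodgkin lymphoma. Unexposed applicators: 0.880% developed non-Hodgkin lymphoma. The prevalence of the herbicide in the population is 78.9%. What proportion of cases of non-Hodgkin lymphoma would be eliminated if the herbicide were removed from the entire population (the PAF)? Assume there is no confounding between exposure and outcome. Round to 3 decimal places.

p₁ = 0.025, p₀ = 0.0088.
Overall risk P(Y=1) = π·p₁ + (1−π)·p₀ = 0.789×0.025 + 0.211×0.0088 = 0.021582.
Under exogeneity, PAF = [P(Y=1) − p₀] / P(Y=1).
PAF = (0.021582 − 0.0088) / 0.021582 ≈ 0.5922

PAF ≈ 0.592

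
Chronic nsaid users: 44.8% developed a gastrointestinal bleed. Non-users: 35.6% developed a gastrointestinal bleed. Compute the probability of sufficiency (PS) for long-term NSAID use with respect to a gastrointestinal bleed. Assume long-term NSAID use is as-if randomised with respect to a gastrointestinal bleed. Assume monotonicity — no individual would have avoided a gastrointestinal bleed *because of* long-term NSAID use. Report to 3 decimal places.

p₁ = 0.448, p₀ = 0.356.
Under exogeneity and monotonicity, PS = (p₁ − p₀) / (1 − p₀).
PS = (0.448 − 0.356) / (1 − 0.356) = 0.092 / 0.644 ≈ 0.1429

PS ≈ 0.143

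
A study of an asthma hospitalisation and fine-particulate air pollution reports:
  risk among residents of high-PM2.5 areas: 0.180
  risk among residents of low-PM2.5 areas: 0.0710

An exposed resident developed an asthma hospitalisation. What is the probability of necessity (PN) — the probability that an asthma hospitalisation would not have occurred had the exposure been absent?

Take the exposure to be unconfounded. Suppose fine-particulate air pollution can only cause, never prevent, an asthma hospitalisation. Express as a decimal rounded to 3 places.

PN ≈ 0.606

Let p₁ = 0.18, p₀ = 0.071.
Under exogeneity and monotonicity, PN = (p₁ − p₀) / p₁.
PN = (0.18 − 0.071) / 0.18 = 0.109 / 0.18 ≈ 0.6056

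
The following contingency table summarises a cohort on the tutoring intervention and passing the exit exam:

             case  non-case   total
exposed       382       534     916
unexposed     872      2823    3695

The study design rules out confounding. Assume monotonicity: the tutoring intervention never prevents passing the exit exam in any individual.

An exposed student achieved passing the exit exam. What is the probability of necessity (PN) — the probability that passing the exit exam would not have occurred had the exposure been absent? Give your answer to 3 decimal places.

PN ≈ 0.434

p₁ = P(outcome | exposed) = 382/916 = 0.41703
p₀ = P(outcome | unexposed) = 872/3695 = 0.23599
Under exogeneity and monotonicity, PN = (p₁ − p₀)/p₁.
PN = (0.41703 − 0.23599) / 0.41703 ≈ 0.4341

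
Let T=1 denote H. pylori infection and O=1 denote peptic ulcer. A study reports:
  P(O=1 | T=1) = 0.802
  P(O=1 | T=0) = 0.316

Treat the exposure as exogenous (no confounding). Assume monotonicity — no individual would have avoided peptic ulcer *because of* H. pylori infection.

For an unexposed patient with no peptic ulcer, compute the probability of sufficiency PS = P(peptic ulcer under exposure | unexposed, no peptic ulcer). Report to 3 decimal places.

PS ≈ 0.711

Let p₁ = 0.802, p₀ = 0.316.
Under exogeneity and monotonicity, PS = (p₁ − p₀) / (1 − p₀).
PS = (0.802 − 0.316) / (1 − 0.316) = 0.486 / 0.684 ≈ 0.7105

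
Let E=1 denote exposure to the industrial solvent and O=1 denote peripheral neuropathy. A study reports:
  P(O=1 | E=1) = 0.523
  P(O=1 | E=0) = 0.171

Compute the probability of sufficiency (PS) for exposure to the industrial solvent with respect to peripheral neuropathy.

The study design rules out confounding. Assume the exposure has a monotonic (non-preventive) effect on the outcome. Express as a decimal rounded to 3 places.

Let p₁ = 0.523, p₀ = 0.171.
Under exogeneity and monotonicity, PS = (p₁ − p₀) / (1 − p₀).
PS = (0.523 − 0.171) / (1 − 0.171) = 0.352 / 0.829 ≈ 0.4246

PS ≈ 0.425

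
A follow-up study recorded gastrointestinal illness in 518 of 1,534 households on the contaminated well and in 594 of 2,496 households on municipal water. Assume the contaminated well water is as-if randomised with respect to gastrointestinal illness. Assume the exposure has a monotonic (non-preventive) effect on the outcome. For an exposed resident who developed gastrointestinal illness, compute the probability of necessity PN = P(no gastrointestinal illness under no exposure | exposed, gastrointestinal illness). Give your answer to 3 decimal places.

PN ≈ 0.295

p₁ = P(outcome | exposed) = 518/1534 = 0.33768
p₀ = P(outcome | unexposed) = 594/2496 = 0.23798
Under exogeneity and monotonicity, PN = (p₁ − p₀) / p₁.
PN = (0.33768 − 0.23798) / 0.33768 = 0.099699 / 0.33768 ≈ 0.2952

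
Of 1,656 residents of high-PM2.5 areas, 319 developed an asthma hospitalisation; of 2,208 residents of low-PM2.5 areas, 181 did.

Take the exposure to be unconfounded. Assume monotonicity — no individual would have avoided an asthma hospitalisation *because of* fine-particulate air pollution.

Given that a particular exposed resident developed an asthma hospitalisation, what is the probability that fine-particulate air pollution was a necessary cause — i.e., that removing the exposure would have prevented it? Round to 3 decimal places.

PN ≈ 0.574

p₁ = P(outcome | exposed) = 319/1656 = 0.19263
p₀ = P(outcome | unexposed) = 181/2208 = 0.081975
Under exogeneity and monotonicity, PN = (p₁ − p₀) / p₁.
PN = (0.19263 − 0.081975) / 0.19263 = 0.11066 / 0.19263 ≈ 0.5745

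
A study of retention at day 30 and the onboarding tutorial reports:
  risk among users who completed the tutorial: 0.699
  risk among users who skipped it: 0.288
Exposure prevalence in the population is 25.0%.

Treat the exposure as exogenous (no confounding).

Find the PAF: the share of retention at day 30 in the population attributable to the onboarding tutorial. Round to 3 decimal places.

Let p₁ = 0.699, p₀ = 0.288.
Overall risk P(Y=1) = π·p₁ + (1−π)·p₀ = 0.25×0.699 + 0.75×0.288 = 0.39075.
Under exogeneity, PAF = [P(Y=1) − p₀] / P(Y=1).
PAF = (0.39075 − 0.288) / 0.39075 ≈ 0.2630

PAF ≈ 0.263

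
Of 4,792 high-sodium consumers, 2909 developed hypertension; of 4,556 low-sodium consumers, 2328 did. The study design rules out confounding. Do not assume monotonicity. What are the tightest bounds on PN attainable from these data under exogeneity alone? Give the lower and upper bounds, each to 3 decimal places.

0.158 ≤ PN ≤ 0.806

p₁ = P(outcome | exposed) = 2909/4792 = 0.60705
p₀ = P(outcome | unexposed) = 2328/4556 = 0.51097
Under exogeneity alone the bounds on PN are max{0,(p₁−p₀)/p₁} ≤ PN ≤ min{1,(1−p₀)/p₁}.
  lower = (p₁ − p₀)/p₁ = 0.096079 / 0.60705 ≈ 0.1583
  upper = min{1, (1 − p₀)/p₁} = 0.48903 / 0.60705 ≈ 0.8056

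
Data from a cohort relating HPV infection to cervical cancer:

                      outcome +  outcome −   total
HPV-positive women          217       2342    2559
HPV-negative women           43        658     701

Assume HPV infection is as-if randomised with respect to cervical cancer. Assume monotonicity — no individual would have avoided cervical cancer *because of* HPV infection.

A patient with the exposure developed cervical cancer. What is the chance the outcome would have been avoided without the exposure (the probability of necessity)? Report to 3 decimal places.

PN ≈ 0.277

p₁ = P(outcome | exposed) = 217/2559 = 0.084799
p₀ = P(outcome | unexposed) = 43/701 = 0.061341
Under exogeneity and monotonicity, PN = (p₁ − p₀)/p₁.
PN = (0.084799 − 0.061341) / 0.084799 ≈ 0.2766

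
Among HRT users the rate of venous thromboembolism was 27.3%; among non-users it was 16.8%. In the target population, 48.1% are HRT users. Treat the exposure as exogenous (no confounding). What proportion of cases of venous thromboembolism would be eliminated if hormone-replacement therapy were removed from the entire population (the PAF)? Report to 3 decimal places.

p₁ = 0.273, p₀ = 0.168.
Overall risk P(Y=1) = π·p₁ + (1−π)·p₀ = 0.481×0.273 + 0.519×0.168 = 0.21851.
Under exogeneity, PAF = [P(Y=1) − p₀] / P(Y=1).
PAF = (0.21851 − 0.168) / 0.21851 ≈ 0.2311

PAF ≈ 0.231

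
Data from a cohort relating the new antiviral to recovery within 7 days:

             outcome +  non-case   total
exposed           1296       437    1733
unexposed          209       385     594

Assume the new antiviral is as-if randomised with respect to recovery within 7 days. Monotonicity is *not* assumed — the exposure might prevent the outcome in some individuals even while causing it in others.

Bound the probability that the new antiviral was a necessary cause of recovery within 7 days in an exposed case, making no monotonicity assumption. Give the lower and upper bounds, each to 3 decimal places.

p₁ = P(outcome | exposed) = 1296/1733 = 0.74784
p₀ = P(outcome | unexposed) = 209/594 = 0.35185
Under exogeneity alone the bounds on PN are max{0,(p₁−p₀)/p₁} ≤ PN ≤ min{1,(1−p₀)/p₁}.
  lower = (p₁ − p₀)/p₁ = 0.39598 / 0.74784 ≈ 0.5295
  upper = min{1, (1 − p₀)/p₁} = 0.64815 / 0.74784 ≈ 0.8667

0.530 ≤ PN ≤ 0.867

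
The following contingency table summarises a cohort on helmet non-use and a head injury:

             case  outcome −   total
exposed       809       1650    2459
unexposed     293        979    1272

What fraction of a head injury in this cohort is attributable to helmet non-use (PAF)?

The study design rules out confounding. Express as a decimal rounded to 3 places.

p₁ = P(outcome | exposed) = 809/2459 = 0.329
p₀ = P(outcome | unexposed) = 293/1272 = 0.23035
Exposure prevalence π = 2459/3731 = 0.65907; overall risk P(Y=1) = 0.29536.
Under exogeneity, PAF = [P(Y=1) − p₀]/P(Y=1).
PAF = (0.29536 − 0.23035) / 0.29536 ≈ 0.2201

PAF ≈ 0.220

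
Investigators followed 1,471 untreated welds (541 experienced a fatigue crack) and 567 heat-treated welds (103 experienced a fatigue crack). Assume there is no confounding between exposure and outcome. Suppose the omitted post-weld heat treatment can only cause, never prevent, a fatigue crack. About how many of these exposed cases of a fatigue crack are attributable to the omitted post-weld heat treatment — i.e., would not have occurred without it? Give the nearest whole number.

about 274 cases

p₁ = P(outcome | exposed) = 541/1471 = 0.36778
p₀ = P(outcome | unexposed) = 103/567 = 0.18166
PN = (p₁ − p₀)/p₁ = (0.36778 − 0.18166) / 0.36778 ≈ 0.50607.
Attributable cases ≈ PN × (exposed cases) = 0.50607 × 541 ≈ 273.78.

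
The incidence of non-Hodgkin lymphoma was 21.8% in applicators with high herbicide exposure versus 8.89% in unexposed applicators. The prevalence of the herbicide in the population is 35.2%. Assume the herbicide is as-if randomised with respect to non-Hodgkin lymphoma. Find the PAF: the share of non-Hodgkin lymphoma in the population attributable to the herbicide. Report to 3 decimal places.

p₁ = 0.218, p₀ = 0.0889.
Overall risk P(Y=1) = π·p₁ + (1−π)·p₀ = 0.352×0.218 + 0.648×0.0889 = 0.13434.
Under exogeneity, PAF = [P(Y=1) − p₀] / P(Y=1).
PAF = (0.13434 − 0.0889) / 0.13434 ≈ 0.3383

PAF ≈ 0.338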